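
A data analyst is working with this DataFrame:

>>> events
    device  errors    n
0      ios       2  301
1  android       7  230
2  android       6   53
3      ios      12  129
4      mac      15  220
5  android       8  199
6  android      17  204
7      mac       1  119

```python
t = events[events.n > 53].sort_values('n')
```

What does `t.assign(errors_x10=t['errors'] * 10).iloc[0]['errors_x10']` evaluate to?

10

filter rows where n > 53:
    device  errors    n
0      ios       2  301
1  android       7  230
3      ios      12  129
4      mac      15  220
5  android       8  199
6  android      17  204
7      mac       1  119
sort by n:
    device  errors    n
7      mac       1  119
3      ios      12  129
5  android       8  199
6  android      17  204
4      mac      15  220
1  android       7  230
0      ios       2  301
add column errors_x10 = t['errors'] * 10:
    device  errors    n  errors_x10
7      mac       1  119          10
3      ios      12  129         120
5  android       8  199          80
6  android      17  204         170
4      mac      15  220         150
1  android       7  230          70
0      ios       2  301          20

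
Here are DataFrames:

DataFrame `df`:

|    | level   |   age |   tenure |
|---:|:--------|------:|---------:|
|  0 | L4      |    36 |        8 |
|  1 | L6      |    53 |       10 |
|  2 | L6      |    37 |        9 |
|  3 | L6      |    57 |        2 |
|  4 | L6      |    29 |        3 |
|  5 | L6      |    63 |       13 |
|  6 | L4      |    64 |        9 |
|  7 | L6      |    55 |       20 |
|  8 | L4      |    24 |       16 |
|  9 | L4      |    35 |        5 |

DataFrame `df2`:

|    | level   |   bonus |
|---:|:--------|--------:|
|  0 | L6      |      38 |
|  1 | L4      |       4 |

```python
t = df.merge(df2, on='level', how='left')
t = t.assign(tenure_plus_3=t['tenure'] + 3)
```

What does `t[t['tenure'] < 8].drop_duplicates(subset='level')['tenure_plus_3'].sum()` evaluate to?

merge on 'level' (how='left') → 10 rows:
  level  age  tenure  bonus
0    L4   36       8      4
1    L6   53      10     38
2    L6   37       9     38
3    L6   57       2     38
4    L6   29       3     38
5    L6   63      13     38
6    L4   64       9      4
7    L6   55      20     38
8    L4   24      16      4
9    L4   35       5      4
add column tenure_plus_3 = t['tenure'] + 3:
  level  age  tenure  bonus  tenure_plus_3
0    L4   36       8      4             11
1    L6   53      10     38             13
2    L6   37       9     38             12
3    L6   57       2     38              5
4    L6   29       3     38              6
5    L6   63      13     38             16
6    L4   64       9      4             12
7    L6   55      20     38             23
8    L4   24      16      4             19
9    L4   35       5      4              8
filter rows where tenure < 8:
  level  age  tenure  bonus  tenure_plus_3
3    L6   57       2     38              5
4    L6   29       3     38              6
9    L4   35       5      4              8
drop duplicate level (keep=first):
  level  age  tenure  bonus  tenure_plus_3
3    L6   57       2     38              5
9    L4   35       5      4              8
Reading off the sum of column 'tenure_plus_3', we get 13.

13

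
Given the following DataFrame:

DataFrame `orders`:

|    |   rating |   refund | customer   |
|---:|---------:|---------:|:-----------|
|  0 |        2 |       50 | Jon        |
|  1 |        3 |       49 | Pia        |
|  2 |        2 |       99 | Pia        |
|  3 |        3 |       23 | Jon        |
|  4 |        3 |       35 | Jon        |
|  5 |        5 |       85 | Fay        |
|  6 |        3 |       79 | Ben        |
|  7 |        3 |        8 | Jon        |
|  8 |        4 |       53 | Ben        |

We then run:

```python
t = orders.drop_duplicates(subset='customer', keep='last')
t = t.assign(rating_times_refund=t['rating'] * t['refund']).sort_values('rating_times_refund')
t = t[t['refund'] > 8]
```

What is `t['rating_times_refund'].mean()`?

drop duplicate customer (keep=last):
   rating  refund customer
2       2      99      Pia
5       5      85      Fay
7       3       8      Jon
8       4      53      Ben
add column rating_times_refund = t['rating'] * t['refund']:
   rating  refund customer  rating_times_refund
2       2      99      Pia                  198
5       5      85      Fay                  425
7       3       8      Jon                   24
8       4      53      Ben                  212
sort by rating_times_refund:
   rating  refund customer  rating_times_refund
7       3       8      Jon                   24
2       2      99      Pia                  198
8       4      53      Ben                  212
5       5      85      Fay                  425
filter rows where refund > 8:
   rating  refund customer  rating_times_refund
2       2      99      Pia                  198
8       4      53      Ben                  212
5       5      85      Fay                  425
Hence 278.333333333.

278.333333333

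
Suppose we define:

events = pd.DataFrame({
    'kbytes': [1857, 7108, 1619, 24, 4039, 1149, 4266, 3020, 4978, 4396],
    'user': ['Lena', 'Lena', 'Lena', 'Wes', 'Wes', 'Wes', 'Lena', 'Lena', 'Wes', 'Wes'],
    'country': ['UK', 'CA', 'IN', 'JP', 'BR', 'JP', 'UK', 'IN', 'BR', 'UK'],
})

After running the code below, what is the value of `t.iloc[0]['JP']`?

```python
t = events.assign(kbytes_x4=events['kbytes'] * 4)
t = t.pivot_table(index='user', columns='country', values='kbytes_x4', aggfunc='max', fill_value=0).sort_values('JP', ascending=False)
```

add column kbytes_x4 = events['kbytes'] * 4:
   kbytes  user country  kbytes_x4
0    1857  Lena      UK       7428
1    7108  Lena      CA      28432
2    1619  Lena      IN       6476
3      24   Wes      JP         96
4    4039   Wes      BR      16156
5    1149   Wes      JP       4596
6    4266  Lena      UK      17064
7    3020  Lena      IN      12080
8    4978   Wes      BR      19912
9    4396   Wes      UK      17584
pivot: rows=user, cols=country, max(kbytes_x4):
country     BR     CA     IN    JP     UK
user                                     
Lena         0  28432  12080     0  17064
Wes      19912      0      0  4596  17584
sort by JP descending:
country     BR     CA     IN    JP     UK
user                                     
Wes      19912      0      0  4596  17584
Lena         0  28432  12080     0  17064

4596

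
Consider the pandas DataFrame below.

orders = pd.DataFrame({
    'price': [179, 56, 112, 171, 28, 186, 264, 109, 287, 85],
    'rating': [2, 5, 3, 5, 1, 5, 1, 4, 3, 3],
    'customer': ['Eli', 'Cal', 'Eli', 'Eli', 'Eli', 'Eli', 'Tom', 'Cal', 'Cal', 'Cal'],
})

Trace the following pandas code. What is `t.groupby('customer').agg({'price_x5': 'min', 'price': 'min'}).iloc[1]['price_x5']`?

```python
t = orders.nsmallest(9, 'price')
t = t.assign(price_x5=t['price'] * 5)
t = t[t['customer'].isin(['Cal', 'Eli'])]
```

140

take 9 rows with smallest price:
   price  rating customer
4     28       1      Eli
1     56       5      Cal
9     85       3      Cal
7    109       4      Cal
2    112       3      Eli
3    171       5      Eli
0    179       2      Eli
5    186       5      Eli
6    264       1      Tom
add column price_x5 = t['price'] * 5:
   price  rating customer  price_x5
4     28       1      Eli       140
1     56       5      Cal       280
9     85       3      Cal       425
7    109       4      Cal       545
2    112       3      Eli       560
3    171       5      Eli       855
0    179       2      Eli       895
5    186       5      Eli       930
6    264       1      Tom      1320
filter rows where customer in ['Cal', 'Eli']:
   price  rating customer  price_x5
4     28       1      Eli       140
1     56       5      Cal       280
9     85       3      Cal       425
7    109       4      Cal       545
2    112       3      Eli       560
3    171       5      Eli       855
0    179       2      Eli       895
5    186       5      Eli       930
group by customer: min(price_x5), min(price):
          price_x5  price
customer                 
Cal            280     56
Eli            140     28
Then the value at position 1, column 'price_x5': 140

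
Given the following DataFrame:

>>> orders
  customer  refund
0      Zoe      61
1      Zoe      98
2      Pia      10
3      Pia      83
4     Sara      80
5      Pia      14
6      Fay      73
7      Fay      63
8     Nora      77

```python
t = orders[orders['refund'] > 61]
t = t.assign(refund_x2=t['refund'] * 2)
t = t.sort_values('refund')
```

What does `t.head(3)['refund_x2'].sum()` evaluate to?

426

filter rows where refund > 61:
  customer  refund
1      Zoe      98
3      Pia      83
4     Sara      80
6      Fay      73
7      Fay      63
8     Nora      77
add column refund_x2 = t['refund'] * 2:
  customer  refund  refund_x2
1      Zoe      98        196
3      Pia      83        166
4     Sara      80        160
6      Fay      73        146
7      Fay      63        126
8     Nora      77        154
sort by refund:
  customer  refund  refund_x2
7      Fay      63        126
6      Fay      73        146
8     Nora      77        154
4     Sara      80        160
3      Pia      83        166
1      Zoe      98        196
take first 3 rows:
  customer  refund  refund_x2
7      Fay      63        126
6      Fay      73        146
8     Nora      77        154
Then the sum of column 'refund_x2': 426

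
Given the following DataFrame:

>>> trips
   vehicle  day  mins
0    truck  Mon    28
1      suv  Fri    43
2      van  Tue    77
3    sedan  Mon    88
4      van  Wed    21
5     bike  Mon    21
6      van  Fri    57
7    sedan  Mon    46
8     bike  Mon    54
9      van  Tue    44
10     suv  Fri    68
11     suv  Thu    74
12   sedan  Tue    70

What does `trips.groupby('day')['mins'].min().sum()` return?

group by day, min of mins:
day
Fri    43
Mon    21
Thu    74
Tue    44
Wed    21
Name: mins, dtype: int64

203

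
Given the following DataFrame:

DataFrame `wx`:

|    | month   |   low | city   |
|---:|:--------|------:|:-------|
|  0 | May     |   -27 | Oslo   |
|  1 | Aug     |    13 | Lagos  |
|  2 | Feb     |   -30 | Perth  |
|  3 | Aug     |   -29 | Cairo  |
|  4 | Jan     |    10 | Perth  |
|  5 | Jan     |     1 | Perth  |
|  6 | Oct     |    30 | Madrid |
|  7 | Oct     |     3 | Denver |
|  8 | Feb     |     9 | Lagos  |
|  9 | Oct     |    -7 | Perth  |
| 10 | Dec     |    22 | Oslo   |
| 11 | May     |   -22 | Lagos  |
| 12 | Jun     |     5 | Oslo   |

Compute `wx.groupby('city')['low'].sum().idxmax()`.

group by city, sum of low:
city
Cairo    -29
Denver     3
Lagos      0
Madrid    30
Oslo       0
Perth    -26
Name: low, dtype: int64
Hence Madrid.

Madrid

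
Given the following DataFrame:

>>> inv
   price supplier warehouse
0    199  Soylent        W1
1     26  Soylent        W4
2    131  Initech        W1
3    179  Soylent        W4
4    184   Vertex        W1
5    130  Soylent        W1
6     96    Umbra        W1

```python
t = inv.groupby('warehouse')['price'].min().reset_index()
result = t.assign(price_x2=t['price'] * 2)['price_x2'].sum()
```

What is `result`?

group by warehouse, min of price:
warehouse
W1    96
W4    26
Name: price, dtype: int64
reset_index():
  warehouse  price
0        W1     96
1        W4     26
add column price_x2 = t['price'] * 2:
  warehouse  price  price_x2
0        W1     96       192
1        W4     26        52
The sum of column 'price_x2' is 244.

244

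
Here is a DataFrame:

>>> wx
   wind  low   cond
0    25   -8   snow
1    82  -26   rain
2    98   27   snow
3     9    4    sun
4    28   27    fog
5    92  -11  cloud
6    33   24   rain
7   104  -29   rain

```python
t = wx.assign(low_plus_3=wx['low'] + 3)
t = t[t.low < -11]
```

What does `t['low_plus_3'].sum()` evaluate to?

-49

add column low_plus_3 = wx['low'] + 3:
   wind  low   cond  low_plus_3
0    25   -8   snow          -5
1    82  -26   rain         -23
2    98   27   snow          30
3     9    4    sun           7
4    28   27    fog          30
5    92  -11  cloud          -8
6    33   24   rain          27
7   104  -29   rain         -26
filter rows where low < -11:
   wind  low  cond  low_plus_3
1    82  -26  rain         -23
7   104  -29  rain         -26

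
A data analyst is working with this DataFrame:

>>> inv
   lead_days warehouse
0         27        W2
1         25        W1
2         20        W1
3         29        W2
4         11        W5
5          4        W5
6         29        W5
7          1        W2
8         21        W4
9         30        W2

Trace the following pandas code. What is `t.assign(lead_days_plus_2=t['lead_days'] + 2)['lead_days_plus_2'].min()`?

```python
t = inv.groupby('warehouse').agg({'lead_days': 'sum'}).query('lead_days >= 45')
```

group by warehouse, sum of lead_days:
           lead_days
warehouse           
W1                45
W2                87
W4                21
W5                44
filter rows where lead_days >= 45:
           lead_days
warehouse           
W1                45
W2                87
add column lead_days_plus_2 = t['lead_days'] + 2:
           lead_days  lead_days_plus_2
warehouse                             
W1                45                47
W2                87                89
So min() = 47.

47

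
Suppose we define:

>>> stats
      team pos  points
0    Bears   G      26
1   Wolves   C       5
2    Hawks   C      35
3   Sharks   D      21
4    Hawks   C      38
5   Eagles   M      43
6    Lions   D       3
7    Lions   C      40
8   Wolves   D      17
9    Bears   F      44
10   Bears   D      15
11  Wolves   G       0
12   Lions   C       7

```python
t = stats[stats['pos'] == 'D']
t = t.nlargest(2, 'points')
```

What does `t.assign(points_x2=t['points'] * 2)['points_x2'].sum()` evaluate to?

76

filter rows where pos == 'D':
      team pos  points
3   Sharks   D      21
6    Lions   D       3
8   Wolves   D      17
10   Bears   D      15
take 2 rows with largest points:
     team pos  points
3  Sharks   D      21
8  Wolves   D      17
add column points_x2 = t['points'] * 2:
     team pos  points  points_x2
3  Sharks   D      21         42
8  Wolves   D      17         34
Reading off the sum of column 'points_x2', we get 76.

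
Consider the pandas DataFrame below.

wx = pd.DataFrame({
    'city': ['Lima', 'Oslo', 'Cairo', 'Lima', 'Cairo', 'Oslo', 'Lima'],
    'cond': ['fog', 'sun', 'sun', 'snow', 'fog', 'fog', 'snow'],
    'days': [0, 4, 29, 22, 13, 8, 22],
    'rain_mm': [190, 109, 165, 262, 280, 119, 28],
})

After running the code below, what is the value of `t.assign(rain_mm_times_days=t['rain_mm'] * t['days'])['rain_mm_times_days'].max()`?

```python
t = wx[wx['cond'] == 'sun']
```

4785

filter rows where cond == 'sun':
    city cond  days  rain_mm
1   Oslo  sun     4      109
2  Cairo  sun    29      165
add column rain_mm_times_days = t['rain_mm'] * t['days']:
    city cond  days  rain_mm  rain_mm_times_days
1   Oslo  sun     4      109                 436
2  Cairo  sun    29      165                4785
Then the max of column 'rain_mm_times_days': 4785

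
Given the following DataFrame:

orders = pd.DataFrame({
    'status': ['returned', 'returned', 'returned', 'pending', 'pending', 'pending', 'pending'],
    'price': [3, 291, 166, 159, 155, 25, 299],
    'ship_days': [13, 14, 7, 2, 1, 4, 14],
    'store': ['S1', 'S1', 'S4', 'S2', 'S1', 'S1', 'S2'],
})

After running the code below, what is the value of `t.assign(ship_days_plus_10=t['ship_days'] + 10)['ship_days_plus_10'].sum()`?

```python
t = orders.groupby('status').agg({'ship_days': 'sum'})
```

group by status, sum of ship_days:
          ship_days
status             
pending          21
returned         34
add column ship_days_plus_10 = t['ship_days'] + 10:
          ship_days  ship_days_plus_10
status                                
pending          21                 31
returned         34                 44
Then the sum of column 'ship_days_plus_10': 75

75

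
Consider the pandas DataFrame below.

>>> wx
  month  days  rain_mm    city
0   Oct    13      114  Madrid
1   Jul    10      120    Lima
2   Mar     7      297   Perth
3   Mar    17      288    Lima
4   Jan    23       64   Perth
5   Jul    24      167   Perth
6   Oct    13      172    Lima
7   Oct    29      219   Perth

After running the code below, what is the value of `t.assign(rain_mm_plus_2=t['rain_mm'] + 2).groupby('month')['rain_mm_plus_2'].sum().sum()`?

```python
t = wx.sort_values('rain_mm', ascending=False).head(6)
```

sort by rain_mm descending:
  month  days  rain_mm    city
2   Mar     7      297   Perth
3   Mar    17      288    Lima
7   Oct    29      219   Perth
6   Oct    13      172    Lima
5   Jul    24      167   Perth
1   Jul    10      120    Lima
0   Oct    13      114  Madrid
4   Jan    23       64   Perth
take first 6 rows:
  month  days  rain_mm   city
2   Mar     7      297  Perth
3   Mar    17      288   Lima
7   Oct    29      219  Perth
6   Oct    13      172   Lima
5   Jul    24      167  Perth
1   Jul    10      120   Lima
add column rain_mm_plus_2 = t['rain_mm'] + 2:
  month  days  rain_mm   city  rain_mm_plus_2
2   Mar     7      297  Perth             299
3   Mar    17      288   Lima             290
7   Oct    29      219  Perth             221
6   Oct    13      172   Lima             174
5   Jul    24      167  Perth             169
1   Jul    10      120   Lima             122
group by month, sum of rain_mm_plus_2:
month
Jul    291
Mar    589
Oct    395
Name: rain_mm_plus_2, dtype: int64
Finally, sum of the resulting series = 1275.

1275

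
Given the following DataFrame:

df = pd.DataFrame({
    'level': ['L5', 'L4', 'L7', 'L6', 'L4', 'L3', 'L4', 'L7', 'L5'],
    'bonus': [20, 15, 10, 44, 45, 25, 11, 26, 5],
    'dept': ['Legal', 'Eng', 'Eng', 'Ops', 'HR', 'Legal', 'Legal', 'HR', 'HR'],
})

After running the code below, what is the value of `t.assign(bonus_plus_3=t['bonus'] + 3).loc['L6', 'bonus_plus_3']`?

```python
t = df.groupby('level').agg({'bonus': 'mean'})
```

47.0

group by level, mean of bonus:
           bonus
level           
L3     25.000000
L4     23.666667
L5     12.500000
L6     44.000000
L7     18.000000
add column bonus_plus_3 = t['bonus'] + 3:
           bonus  bonus_plus_3
level                         
L3     25.000000     28.000000
L4     23.666667     26.666667
L5     12.500000     15.500000
L6     44.000000     47.000000
L7     18.000000     21.000000
The value at row 'L6', column 'bonus_plus_3' is 47.0.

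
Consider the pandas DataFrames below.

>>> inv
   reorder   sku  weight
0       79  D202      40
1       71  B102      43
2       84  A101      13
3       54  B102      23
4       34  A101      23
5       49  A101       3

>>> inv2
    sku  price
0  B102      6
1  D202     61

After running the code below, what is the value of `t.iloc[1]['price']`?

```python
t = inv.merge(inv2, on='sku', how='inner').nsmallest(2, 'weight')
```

61

merge on 'sku' (how='inner') → 3 rows:
   reorder   sku  weight  price
0       79  D202      40     61
1       71  B102      43      6
2       54  B102      23      6
take 2 rows with smallest weight:
   reorder   sku  weight  price
2       54  B102      23      6
0       79  D202      40     61
Then the value at position 1, column 'price': 61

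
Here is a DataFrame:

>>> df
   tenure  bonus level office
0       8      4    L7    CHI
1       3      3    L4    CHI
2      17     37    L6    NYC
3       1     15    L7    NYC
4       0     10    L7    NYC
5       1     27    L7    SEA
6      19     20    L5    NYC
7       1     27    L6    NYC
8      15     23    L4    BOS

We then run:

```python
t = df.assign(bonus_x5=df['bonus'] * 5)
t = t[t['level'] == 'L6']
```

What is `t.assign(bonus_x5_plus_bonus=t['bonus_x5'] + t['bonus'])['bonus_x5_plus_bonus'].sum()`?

384

add column bonus_x5 = df['bonus'] * 5:
   tenure  bonus level office  bonus_x5
0       8      4    L7    CHI        20
1       3      3    L4    CHI        15
2      17     37    L6    NYC       185
3       1     15    L7    NYC        75
4       0     10    L7    NYC        50
5       1     27    L7    SEA       135
6      19     20    L5    NYC       100
7       1     27    L6    NYC       135
8      15     23    L4    BOS       115
filter rows where level == 'L6':
   tenure  bonus level office  bonus_x5
2      17     37    L6    NYC       185
7       1     27    L6    NYC       135
add column bonus_x5_plus_bonus = t['bonus_x5'] + t['bonus']:
   tenure  bonus level office  bonus_x5  bonus_x5_plus_bonus
2      17     37    L6    NYC       185                  222
7       1     27    L6    NYC       135                  162
The sum of column 'bonus_x5_plus_bonus' is 384.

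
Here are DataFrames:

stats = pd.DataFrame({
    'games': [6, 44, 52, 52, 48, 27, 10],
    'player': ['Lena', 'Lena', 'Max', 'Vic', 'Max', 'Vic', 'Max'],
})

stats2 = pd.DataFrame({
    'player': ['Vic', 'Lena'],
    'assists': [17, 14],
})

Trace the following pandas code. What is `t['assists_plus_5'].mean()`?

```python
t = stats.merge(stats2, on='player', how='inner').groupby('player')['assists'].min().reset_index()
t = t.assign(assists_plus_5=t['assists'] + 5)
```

merge on 'player' (how='inner') → 4 rows:
   games player  assists
0      6   Lena       14
1     44   Lena       14
2     52    Vic       17
3     27    Vic       17
group by player, min of assists:
player
Lena    14
Vic     17
Name: assists, dtype: int64
reset_index():
  player  assists
0   Lena       14
1    Vic       17
add column assists_plus_5 = t['assists'] + 5:
  player  assists  assists_plus_5
0   Lena       14              19
1    Vic       17              22

20.5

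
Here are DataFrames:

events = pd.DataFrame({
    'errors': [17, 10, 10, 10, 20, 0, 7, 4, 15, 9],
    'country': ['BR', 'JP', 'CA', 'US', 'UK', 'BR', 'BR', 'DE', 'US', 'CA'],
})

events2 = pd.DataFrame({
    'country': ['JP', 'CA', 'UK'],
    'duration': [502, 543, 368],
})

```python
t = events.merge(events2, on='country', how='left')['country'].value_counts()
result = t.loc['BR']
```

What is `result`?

merge on 'country' (how='left') → 10 rows:
   errors country  duration
0      17      BR       NaN
1      10      JP     502.0
2      10      CA     543.0
3      10      US       NaN
4      20      UK     368.0
5       0      BR       NaN
6       7      BR       NaN
7       4      DE       NaN
8      15      US       NaN
9       9      CA     543.0
value_counts of country:
country
BR    3
CA    2
US    2
JP    1
UK    1
DE    1
Name: count, dtype: int64
Taking the value at index 'BR' gives 3.

3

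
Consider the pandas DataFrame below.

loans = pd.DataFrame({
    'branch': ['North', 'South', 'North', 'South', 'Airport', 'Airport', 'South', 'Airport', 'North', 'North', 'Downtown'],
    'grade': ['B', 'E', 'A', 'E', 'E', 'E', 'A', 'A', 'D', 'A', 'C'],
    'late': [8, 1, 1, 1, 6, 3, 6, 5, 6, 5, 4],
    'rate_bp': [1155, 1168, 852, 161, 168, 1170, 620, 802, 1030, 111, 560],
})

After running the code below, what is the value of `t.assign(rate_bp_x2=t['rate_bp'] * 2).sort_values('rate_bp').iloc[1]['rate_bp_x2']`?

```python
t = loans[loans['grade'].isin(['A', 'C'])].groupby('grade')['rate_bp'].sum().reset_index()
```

4770

filter rows where grade in ['A', 'C']:
      branch grade  late  rate_bp
2      North     A     1      852
6      South     A     6      620
7    Airport     A     5      802
9      North     A     5      111
10  Downtown     C     4      560
group by grade, sum of rate_bp:
grade
A    2385
C     560
Name: rate_bp, dtype: int64
reset_index():
  grade  rate_bp
0     A     2385
1     C      560
add column rate_bp_x2 = t['rate_bp'] * 2:
  grade  rate_bp  rate_bp_x2
0     A     2385        4770
1     C      560        1120
sort by rate_bp:
  grade  rate_bp  rate_bp_x2
1     C      560        1120
0     A     2385        4770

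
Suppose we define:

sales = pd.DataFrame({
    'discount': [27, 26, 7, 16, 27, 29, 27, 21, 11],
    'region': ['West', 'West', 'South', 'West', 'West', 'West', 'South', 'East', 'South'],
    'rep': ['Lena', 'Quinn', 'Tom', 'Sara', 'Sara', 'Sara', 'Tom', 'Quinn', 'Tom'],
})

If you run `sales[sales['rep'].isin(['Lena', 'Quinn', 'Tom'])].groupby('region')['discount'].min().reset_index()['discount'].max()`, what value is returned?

filter rows where rep in ['Lena', 'Quinn', 'Tom']:
   discount region    rep
0        27   West   Lena
1        26   West  Quinn
2         7  South    Tom
6        27  South    Tom
7        21   East  Quinn
8        11  South    Tom
group by region, min of discount:
region
East     21
South     7
West     26
Name: discount, dtype: int64
reset_index():
  region  discount
0   East        21
1  South         7
2   West        26
Reading off the max of column 'discount', we get 26.

26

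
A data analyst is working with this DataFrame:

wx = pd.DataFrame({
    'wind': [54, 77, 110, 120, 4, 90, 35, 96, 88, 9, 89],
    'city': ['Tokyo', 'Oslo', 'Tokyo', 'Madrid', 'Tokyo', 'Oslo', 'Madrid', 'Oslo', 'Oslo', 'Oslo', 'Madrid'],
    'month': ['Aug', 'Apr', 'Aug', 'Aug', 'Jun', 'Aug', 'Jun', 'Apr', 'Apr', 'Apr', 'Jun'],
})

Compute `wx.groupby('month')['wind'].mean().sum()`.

group by month, mean of wind:
month
Apr    67.500000
Aug    93.500000
Jun    42.666667
Name: wind, dtype: float64

203.666666667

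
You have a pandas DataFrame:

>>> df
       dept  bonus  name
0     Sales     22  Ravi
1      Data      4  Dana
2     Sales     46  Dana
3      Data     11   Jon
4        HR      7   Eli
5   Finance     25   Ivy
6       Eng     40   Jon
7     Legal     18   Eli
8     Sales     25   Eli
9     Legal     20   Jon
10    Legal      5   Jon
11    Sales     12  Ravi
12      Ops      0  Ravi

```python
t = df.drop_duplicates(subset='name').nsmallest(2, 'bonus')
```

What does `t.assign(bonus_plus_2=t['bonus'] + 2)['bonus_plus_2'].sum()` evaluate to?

drop duplicate name (keep=first):
      dept  bonus  name
0    Sales     22  Ravi
1     Data      4  Dana
3     Data     11   Jon
4       HR      7   Eli
5  Finance     25   Ivy
take 2 rows with smallest bonus:
   dept  bonus  name
1  Data      4  Dana
4    HR      7   Eli
add column bonus_plus_2 = t['bonus'] + 2:
   dept  bonus  name  bonus_plus_2
1  Data      4  Dana             6
4    HR      7   Eli             9

15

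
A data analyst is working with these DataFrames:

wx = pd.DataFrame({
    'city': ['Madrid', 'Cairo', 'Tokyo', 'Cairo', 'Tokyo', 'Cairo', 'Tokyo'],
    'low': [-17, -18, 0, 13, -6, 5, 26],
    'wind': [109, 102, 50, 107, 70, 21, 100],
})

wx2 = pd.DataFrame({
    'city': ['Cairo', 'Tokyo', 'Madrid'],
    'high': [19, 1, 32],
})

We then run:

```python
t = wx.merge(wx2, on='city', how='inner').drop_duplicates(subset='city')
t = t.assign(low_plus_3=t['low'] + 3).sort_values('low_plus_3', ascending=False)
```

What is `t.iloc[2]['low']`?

-18

merge on 'city' (how='inner') → 7 rows:
     city  low  wind  high
0  Madrid  -17   109    32
1   Cairo  -18   102    19
2   Tokyo    0    50     1
3   Cairo   13   107    19
4   Tokyo   -6    70     1
5   Cairo    5    21    19
6   Tokyo   26   100     1
drop duplicate city (keep=first):
     city  low  wind  high
0  Madrid  -17   109    32
1   Cairo  -18   102    19
2   Tokyo    0    50     1
add column low_plus_3 = t['low'] + 3:
     city  low  wind  high  low_plus_3
0  Madrid  -17   109    32         -14
1   Cairo  -18   102    19         -15
2   Tokyo    0    50     1           3
sort by low_plus_3 descending:
     city  low  wind  high  low_plus_3
2   Tokyo    0    50     1           3
0  Madrid  -17   109    32         -14
1   Cairo  -18   102    19         -15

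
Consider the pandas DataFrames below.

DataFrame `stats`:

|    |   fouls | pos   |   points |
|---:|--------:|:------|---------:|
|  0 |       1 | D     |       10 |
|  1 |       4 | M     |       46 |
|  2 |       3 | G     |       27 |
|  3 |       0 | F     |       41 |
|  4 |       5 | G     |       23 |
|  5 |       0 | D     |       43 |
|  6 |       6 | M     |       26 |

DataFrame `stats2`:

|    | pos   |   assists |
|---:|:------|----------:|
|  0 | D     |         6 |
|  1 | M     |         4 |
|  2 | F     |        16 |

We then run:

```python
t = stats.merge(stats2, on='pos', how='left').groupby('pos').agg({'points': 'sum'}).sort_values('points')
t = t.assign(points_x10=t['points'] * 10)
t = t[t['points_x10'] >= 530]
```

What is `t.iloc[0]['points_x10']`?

530

merge on 'pos' (how='left') → 7 rows:
   fouls pos  points  assists
0      1   D      10      6.0
1      4   M      46      4.0
2      3   G      27      NaN
3      0   F      41     16.0
4      5   G      23      NaN
5      0   D      43      6.0
6      6   M      26      4.0
group by pos, sum of points:
     points
pos        
D        53
F        41
G        50
M        72
sort by points:
     points
pos        
F        41
G        50
D        53
M        72
add column points_x10 = t['points'] * 10:
     points  points_x10
pos                    
F        41         410
G        50         500
D        53         530
M        72         720
filter rows where points_x10 >= 530:
     points  points_x10
pos                    
D        53         530
M        72         720
Then the value at position 0, column 'points_x10': 530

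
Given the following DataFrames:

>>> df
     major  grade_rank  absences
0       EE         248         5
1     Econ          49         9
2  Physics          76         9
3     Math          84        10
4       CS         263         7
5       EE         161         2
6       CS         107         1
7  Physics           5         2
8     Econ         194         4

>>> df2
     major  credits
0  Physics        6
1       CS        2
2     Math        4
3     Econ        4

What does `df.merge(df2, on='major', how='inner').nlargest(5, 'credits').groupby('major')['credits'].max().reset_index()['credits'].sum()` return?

14

merge on 'major' (how='inner') → 7 rows:
     major  grade_rank  absences  credits
0     Econ          49         9        4
1  Physics          76         9        6
2     Math          84        10        4
3       CS         263         7        2
4       CS         107         1        2
5  Physics           5         2        6
6     Econ         194         4        4
take 5 rows with largest credits:
     major  grade_rank  absences  credits
1  Physics          76         9        6
5  Physics           5         2        6
0     Econ          49         9        4
2     Math          84        10        4
6     Econ         194         4        4
group by major, max of credits:
major
Econ       4
Math       4
Physics    6
Name: credits, dtype: int64
reset_index():
     major  credits
0     Econ        4
1     Math        4
2  Physics        6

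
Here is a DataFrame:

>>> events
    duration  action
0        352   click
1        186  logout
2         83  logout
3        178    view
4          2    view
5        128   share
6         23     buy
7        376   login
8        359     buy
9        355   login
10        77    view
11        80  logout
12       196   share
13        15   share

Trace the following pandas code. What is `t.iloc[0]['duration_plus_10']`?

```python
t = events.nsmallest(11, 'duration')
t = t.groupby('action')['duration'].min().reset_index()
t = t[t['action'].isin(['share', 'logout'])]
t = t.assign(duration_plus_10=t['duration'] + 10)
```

90

take 11 rows with smallest duration:
    duration  action
4          2    view
13        15   share
6         23     buy
10        77    view
11        80  logout
2         83  logout
5        128   share
3        178    view
1        186  logout
12       196   share
0        352   click
group by action, min of duration:
action
buy        23
click     352
logout     80
share      15
view        2
Name: duration, dtype: int64
reset_index():
   action  duration
0     buy        23
1   click       352
2  logout        80
3   share        15
4    view         2
filter rows where action in ['share', 'logout']:
   action  duration
2  logout        80
3   share        15
add column duration_plus_10 = t['duration'] + 10:
   action  duration  duration_plus_10
2  logout        80                90
3   share        15                25
Then the value at position 0, column 'duration_plus_10': 90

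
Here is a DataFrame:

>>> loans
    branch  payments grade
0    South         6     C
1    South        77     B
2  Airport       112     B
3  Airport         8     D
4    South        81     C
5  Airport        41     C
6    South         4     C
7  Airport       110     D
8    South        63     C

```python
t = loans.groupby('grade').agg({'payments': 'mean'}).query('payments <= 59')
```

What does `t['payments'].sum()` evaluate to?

group by grade, mean of payments:
       payments
grade          
B          94.5
C          39.0
D          59.0
filter rows where payments <= 59:
       payments
grade          
C          39.0
D          59.0
Finally, sum of column 'payments' = 98.0.

98.0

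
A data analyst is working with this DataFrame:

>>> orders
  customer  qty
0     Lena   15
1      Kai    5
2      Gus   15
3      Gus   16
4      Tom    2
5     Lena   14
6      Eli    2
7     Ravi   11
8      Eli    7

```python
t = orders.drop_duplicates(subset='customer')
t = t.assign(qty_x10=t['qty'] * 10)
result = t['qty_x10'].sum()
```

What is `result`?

drop duplicate customer (keep=first):
  customer  qty
0     Lena   15
1      Kai    5
2      Gus   15
4      Tom    2
6      Eli    2
7     Ravi   11
add column qty_x10 = t['qty'] * 10:
  customer  qty  qty_x10
0     Lena   15      150
1      Kai    5       50
2      Gus   15      150
4      Tom    2       20
6      Eli    2       20
7     Ravi   11      110

500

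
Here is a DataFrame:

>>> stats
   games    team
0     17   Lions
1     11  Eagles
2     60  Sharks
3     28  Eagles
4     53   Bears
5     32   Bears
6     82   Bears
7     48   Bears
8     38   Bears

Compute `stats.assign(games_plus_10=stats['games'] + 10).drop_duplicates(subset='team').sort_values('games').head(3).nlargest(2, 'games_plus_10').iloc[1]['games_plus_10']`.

add column games_plus_10 = stats['games'] + 10:
   games    team  games_plus_10
0     17   Lions             27
1     11  Eagles             21
2     60  Sharks             70
3     28  Eagles             38
4     53   Bears             63
5     32   Bears             42
6     82   Bears             92
7     48   Bears             58
8     38   Bears             48
drop duplicate team (keep=first):
   games    team  games_plus_10
0     17   Lions             27
1     11  Eagles             21
2     60  Sharks             70
4     53   Bears             63
sort by games:
   games    team  games_plus_10
1     11  Eagles             21
0     17   Lions             27
4     53   Bears             63
2     60  Sharks             70
take first 3 rows:
   games    team  games_plus_10
1     11  Eagles             21
0     17   Lions             27
4     53   Bears             63
take 2 rows with largest games_plus_10:
   games   team  games_plus_10
4     53  Bears             63
0     17  Lions             27
So iloc[1]['games_plus_10'] = 27.

27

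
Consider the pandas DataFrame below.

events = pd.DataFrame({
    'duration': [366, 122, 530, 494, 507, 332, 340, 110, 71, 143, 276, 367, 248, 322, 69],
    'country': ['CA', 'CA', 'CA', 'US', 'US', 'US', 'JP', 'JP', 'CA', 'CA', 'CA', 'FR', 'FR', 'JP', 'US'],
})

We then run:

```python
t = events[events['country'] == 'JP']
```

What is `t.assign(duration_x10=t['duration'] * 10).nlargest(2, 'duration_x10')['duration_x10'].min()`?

filter rows where country == 'JP':
    duration country
6        340      JP
7        110      JP
13       322      JP
add column duration_x10 = t['duration'] * 10:
    duration country  duration_x10
6        340      JP          3400
7        110      JP          1100
13       322      JP          3220
take 2 rows with largest duration_x10:
    duration country  duration_x10
6        340      JP          3400
13       322      JP          3220
So min() = 3220.

3220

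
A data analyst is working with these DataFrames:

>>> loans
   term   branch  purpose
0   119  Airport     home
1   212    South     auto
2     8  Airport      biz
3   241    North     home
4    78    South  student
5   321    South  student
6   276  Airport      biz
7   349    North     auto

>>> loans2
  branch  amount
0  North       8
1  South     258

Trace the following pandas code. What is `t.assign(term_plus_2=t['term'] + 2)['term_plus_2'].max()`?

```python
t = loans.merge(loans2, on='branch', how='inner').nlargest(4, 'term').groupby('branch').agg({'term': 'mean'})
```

merge on 'branch' (how='inner') → 5 rows:
   term branch  purpose  amount
0   212  South     auto     258
1   241  North     home       8
2    78  South  student     258
3   321  South  student     258
4   349  North     auto       8
take 4 rows with largest term:
   term branch  purpose  amount
4   349  North     auto       8
3   321  South  student     258
1   241  North     home       8
0   212  South     auto     258
group by branch, mean of term:
         term
branch       
North   295.0
South   266.5
add column term_plus_2 = t['term'] + 2:
         term  term_plus_2
branch                    
North   295.0        297.0
South   266.5        268.5
Finally, max of column 'term_plus_2' = 297.0.

297.0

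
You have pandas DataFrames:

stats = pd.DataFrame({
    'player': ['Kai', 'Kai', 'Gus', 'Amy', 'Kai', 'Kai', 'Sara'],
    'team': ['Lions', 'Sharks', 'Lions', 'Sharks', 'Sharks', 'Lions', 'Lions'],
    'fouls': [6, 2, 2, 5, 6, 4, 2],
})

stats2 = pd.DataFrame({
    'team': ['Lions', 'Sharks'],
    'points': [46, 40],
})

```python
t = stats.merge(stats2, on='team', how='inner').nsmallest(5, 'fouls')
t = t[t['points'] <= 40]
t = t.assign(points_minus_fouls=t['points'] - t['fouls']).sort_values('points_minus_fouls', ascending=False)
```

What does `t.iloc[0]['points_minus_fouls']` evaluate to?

38

merge on 'team' (how='inner') → 7 rows:
  player    team  fouls  points
0    Kai   Lions      6      46
1    Kai  Sharks      2      40
2    Gus   Lions      2      46
3    Amy  Sharks      5      40
4    Kai  Sharks      6      40
5    Kai   Lions      4      46
6   Sara   Lions      2      46
take 5 rows with smallest fouls:
  player    team  fouls  points
1    Kai  Sharks      2      40
2    Gus   Lions      2      46
6   Sara   Lions      2      46
5    Kai   Lions      4      46
3    Amy  Sharks      5      40
filter rows where points <= 40:
  player    team  fouls  points
1    Kai  Sharks      2      40
3    Amy  Sharks      5      40
add column points_minus_fouls = t['points'] - t['fouls']:
  player    team  fouls  points  points_minus_fouls
1    Kai  Sharks      2      40                  38
3    Amy  Sharks      5      40                  35
sort by points_minus_fouls descending:
  player    team  fouls  points  points_minus_fouls
1    Kai  Sharks      2      40                  38
3    Amy  Sharks      5      40                  35
Taking the value at position 0, column 'points_minus_fouls' gives 38.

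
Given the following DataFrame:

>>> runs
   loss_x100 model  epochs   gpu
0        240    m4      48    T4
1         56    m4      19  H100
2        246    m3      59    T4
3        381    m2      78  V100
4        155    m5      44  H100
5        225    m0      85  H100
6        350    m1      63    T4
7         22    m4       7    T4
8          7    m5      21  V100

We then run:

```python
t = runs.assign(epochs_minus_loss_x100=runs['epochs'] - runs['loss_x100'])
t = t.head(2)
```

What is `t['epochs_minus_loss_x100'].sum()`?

add column epochs_minus_loss_x100 = runs['epochs'] - runs['loss_x100']:
   loss_x100 model  epochs   gpu  epochs_minus_loss_x100
0        240    m4      48    T4                    -192
1         56    m4      19  H100                     -37
2        246    m3      59    T4                    -187
3        381    m2      78  V100                    -303
4        155    m5      44  H100                    -111
5        225    m0      85  H100                    -140
6        350    m1      63    T4                    -287
7         22    m4       7    T4                     -15
8          7    m5      21  V100                      14
take first 2 rows:
   loss_x100 model  epochs   gpu  epochs_minus_loss_x100
0        240    m4      48    T4                    -192
1         56    m4      19  H100                     -37
Then the sum of column 'epochs_minus_loss_x100': -229

-229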